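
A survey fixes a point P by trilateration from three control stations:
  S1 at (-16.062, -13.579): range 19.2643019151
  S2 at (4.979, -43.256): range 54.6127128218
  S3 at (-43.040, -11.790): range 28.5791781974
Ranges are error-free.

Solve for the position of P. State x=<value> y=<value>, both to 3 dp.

eq1: (x + 16.062)² + (y + 13.579)² = 19.2643019151²
eq2: (x − 4.979)² + (y + 43.256)² = 54.6127128218²
eq3: (x + 43.040)² + (y + 11.790)² = 28.5791781974²
eq3−eq1, eq3−eq2 (x²,y² cancel):
  53.956·x − 3.578·y = -1103.412517
  96.038·x − 62.932·y = -2261.352698
det = 53.956·-62.932 − -3.578·96.038 = -3051.935028
x = (-1103.412517·-62.932 − -3.578·-2261.352698) / -3051.935028 = -20.101619
y = (53.956·-2261.352698 − -1103.412517·96.038) / -3051.935028 = 5.256998

x=-20.102 y=5.257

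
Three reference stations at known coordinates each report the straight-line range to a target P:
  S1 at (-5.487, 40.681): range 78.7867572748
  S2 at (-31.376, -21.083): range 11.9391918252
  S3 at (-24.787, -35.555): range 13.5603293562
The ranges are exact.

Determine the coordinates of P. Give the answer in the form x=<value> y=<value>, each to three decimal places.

eq1: (x + 5.487)² + (y − 40.681)² = 78.7867572748²
eq2: (x + 31.376)² + (y + 21.083)² = 11.9391918252²
eq3: (x + 24.787)² + (y + 35.555)² = 13.5603293562²
eq1−eq3, eq1−eq2 (x²,y² cancel):
  -38.600·x − 152.472·y = 6216.973054
  -51.778·x − 123.528·y = 5808.704155
det = -38.600·-123.528 − -152.472·-51.778 = -3126.514416
x = (6216.973054·-123.528 − -152.472·5808.704155) / -3126.514416 = -37.643995
y = (-38.600·5808.704155 − 6216.973054·-51.778) / -3126.514416 = -31.244523

x=-37.644 y=-31.245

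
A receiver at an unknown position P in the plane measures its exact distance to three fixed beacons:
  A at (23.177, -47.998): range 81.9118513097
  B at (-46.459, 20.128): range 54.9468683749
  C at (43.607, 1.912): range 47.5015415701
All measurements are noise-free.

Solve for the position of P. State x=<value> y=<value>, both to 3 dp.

eq1: (x − 23.177)² + (y + 47.998)² = 81.9118513097²
eq2: (x + 46.459)² + (y − 20.128)² = 54.9468683749²
eq3: (x − 43.607)² + (y − 1.912)² = 47.5015415701²
eq2−eq3, eq2−eq1 (x²,y² cancel):
  180.132·x − 36.432·y = 104.413021
  139.272·x − 136.252·y = -3412.986773
det = 180.132·-136.252 − -36.432·139.272 = -19469.387760
x = (104.413021·-136.252 − -36.432·-3412.986773) / -19469.387760 = 7.117246
y = (180.132·-3412.986773 − 104.413021·139.272) / -19469.387760 = 32.324075

x=7.117 y=32.324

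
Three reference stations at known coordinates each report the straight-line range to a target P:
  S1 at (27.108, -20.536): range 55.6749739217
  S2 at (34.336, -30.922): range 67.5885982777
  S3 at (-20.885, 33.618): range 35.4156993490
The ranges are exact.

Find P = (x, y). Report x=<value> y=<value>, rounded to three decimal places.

eq1: (x − 27.108)² + (y + 20.536)² = 55.6749739217²
eq2: (x − 34.336)² + (y + 30.922)² = 67.5885982777²
eq3: (x + 20.885)² + (y − 33.618)² = 35.4156993490²
eq2−eq3, eq2−eq1 (x²,y² cancel):
  -110.442·x + 129.080·y = 2745.169026
  -14.456·x + 20.772·y = 489.955876
det = -110.442·20.772 − 129.080·-14.456 = -428.120744
x = (2745.169026·20.772 − 129.080·489.955876) / -428.120744 = 14.530605
y = (-110.442·489.955876 − 2745.169026·-14.456) / -428.120744 = 33.699706

x=14.531 y=33.700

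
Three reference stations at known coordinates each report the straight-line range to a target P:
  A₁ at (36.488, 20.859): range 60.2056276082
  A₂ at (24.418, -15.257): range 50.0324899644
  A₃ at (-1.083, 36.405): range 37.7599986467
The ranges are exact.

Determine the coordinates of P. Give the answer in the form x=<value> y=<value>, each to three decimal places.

x=-21.490 y=4.635

eq1: (x − 36.488)² + (y − 20.859)² = 60.2056276082²
eq2: (x − 24.418)² + (y + 15.257)² = 50.0324899644²
eq3: (x + 1.083)² + (y − 36.405)² = 37.7599986467²
eq1−eq2, eq1−eq3 (x²,y² cancel):
  -24.140·x − 72.232·y = 184.010292
  -75.142·x + 31.092·y = 1758.924987
det = -24.140·31.092 − -72.232·-75.142 = -6178.217824
x = (184.010292·31.092 − -72.232·1758.924987) / -6178.217824 = -21.490326
y = (-24.140·1758.924987 − 184.010292·-75.142) / -6178.217824 = 4.634597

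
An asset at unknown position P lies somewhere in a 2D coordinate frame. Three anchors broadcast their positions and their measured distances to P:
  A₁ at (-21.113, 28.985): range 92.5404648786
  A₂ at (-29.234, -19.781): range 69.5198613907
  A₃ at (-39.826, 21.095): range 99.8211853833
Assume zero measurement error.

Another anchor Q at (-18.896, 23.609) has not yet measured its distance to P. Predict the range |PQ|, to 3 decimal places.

86.956

eq1: (x + 21.113)² + (y − 28.985)² = 92.5404648786²
eq2: (x + 29.234)² + (y + 19.781)² = 69.5198613907²
eq3: (x + 39.826)² + (y − 21.095)² = 99.8211853833²
eq1−eq3, eq1−eq2 (x²,y² cancel):
  -37.426·x − 15.780·y = -655.311104
  -16.242·x − 97.532·y = 3690.752235
det = -37.426·-97.532 − -15.780·-16.242 = 3393.933872
x = (-655.311104·-97.532 − -15.780·3690.752235) / 3393.933872 = 35.991825
y = (-37.426·3690.752235 − -655.311104·-16.242) / 3393.933872 = -43.835166
|P − Q| = √((35.991825 − -18.896)² + (-43.835166 − 23.609)²) = 86.956247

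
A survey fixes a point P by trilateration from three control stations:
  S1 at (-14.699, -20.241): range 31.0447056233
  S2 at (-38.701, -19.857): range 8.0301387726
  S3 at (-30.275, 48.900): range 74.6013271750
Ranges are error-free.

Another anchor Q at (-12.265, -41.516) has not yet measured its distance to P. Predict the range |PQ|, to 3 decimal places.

37.506

eq1: (x + 14.699)² + (y + 20.241)² = 31.0447056233²
eq2: (x + 38.701)² + (y + 19.857)² = 8.0301387726²
eq3: (x + 30.275)² + (y − 48.900)² = 74.6013271750²
eq1−eq2, eq1−eq3 (x²,y² cancel):
  -48.004·x + 0.768·y = 2165.599787
  -31.152·x + 138.282·y = -1919.557326
det = -48.004·138.282 − 0.768·-31.152 = -6614.164392
x = (2165.599787·138.282 − 0.768·-1919.557326) / -6614.164392 = -45.498973
y = (-48.004·-1919.557326 − 2165.599787·-31.152) / -6614.164392 = -24.131422
|P − Q| = √((-45.498973 − -12.265)² + (-24.131422 − -41.516)²) = 37.506273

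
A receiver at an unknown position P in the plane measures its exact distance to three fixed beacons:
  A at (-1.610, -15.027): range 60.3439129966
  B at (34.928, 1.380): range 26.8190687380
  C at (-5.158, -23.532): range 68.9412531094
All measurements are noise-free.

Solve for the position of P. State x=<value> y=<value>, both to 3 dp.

eq1: (x + 1.610)² + (y + 15.027)² = 60.3439129966²
eq2: (x − 34.928)² + (y − 1.380)² = 26.8190687380²
eq3: (x + 5.158)² + (y + 23.532)² = 68.9412531094²
eq3−eq1, eq3−eq2 (x²,y² cancel):
  7.096·x + 17.010·y = 759.551386
  80.172·x + 49.824·y = 4675.143528
det = 7.096·49.824 − 17.010·80.172 = -1010.174616
x = (759.551386·49.824 − 17.010·4675.143528) / -1010.174616 = 41.260494
y = (7.096·4675.143528 − 759.551386·80.172) / -1010.174616 = 27.440736

x=41.260 y=27.441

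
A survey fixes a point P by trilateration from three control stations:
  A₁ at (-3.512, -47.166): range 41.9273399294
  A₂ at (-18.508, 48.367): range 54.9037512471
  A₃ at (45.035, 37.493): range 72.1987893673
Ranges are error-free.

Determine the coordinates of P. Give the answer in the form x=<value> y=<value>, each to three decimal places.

x=-12.441 y=-6.201

eq1: (x + 3.512)² + (y + 47.166)² = 41.9273399294²
eq2: (x + 18.508)² + (y − 48.367)² = 54.9037512471²
eq3: (x − 45.035)² + (y − 37.493)² = 72.1987893673²
eq2−eq3, eq2−eq1 (x²,y² cancel):
  127.086·x − 21.748·y = -1446.279764
  29.992·x − 191.066·y = 811.573014
det = 127.086·-191.066 − -21.748·29.992 = -23629.547660
x = (-1446.279764·-191.066 − -21.748·811.573014) / -23629.547660 = -12.441414
y = (127.086·811.573014 − -1446.279764·29.992) / -23629.547660 = -6.200558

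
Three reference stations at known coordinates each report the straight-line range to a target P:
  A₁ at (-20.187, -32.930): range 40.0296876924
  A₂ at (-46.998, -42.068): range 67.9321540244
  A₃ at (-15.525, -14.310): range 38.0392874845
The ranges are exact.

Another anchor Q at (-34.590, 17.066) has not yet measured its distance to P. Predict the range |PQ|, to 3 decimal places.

71.041

eq1: (x + 20.187)² + (y + 32.930)² = 40.0296876924²
eq2: (x + 46.998)² + (y + 42.068)² = 67.9321540244²
eq3: (x + 15.525)² + (y + 14.310)² = 38.0392874845²
eq2−eq1, eq2−eq3 (x²,y² cancel):
  53.622·x + 18.276·y = 525.772895
  62.946·x + 55.516·y = -364.936745
det = 53.622·55.516 − 18.276·62.946 = 1826.477856
x = (525.772895·55.516 − 18.276·-364.936745) / 1826.477856 = 19.632536
y = (53.622·-364.936745 − 525.772895·62.946) / 1826.477856 = -28.833604
|P − Q| = √((19.632536 − -34.590)² + (-28.833604 − 17.066)²) = 71.041235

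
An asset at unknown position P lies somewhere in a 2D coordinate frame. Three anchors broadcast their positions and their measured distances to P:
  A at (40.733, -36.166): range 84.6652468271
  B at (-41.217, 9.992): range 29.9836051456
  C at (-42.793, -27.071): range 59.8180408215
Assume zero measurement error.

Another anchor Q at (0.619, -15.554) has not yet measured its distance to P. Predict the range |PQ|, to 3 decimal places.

eq1: (x − 40.733)² + (y + 36.166)² = 84.6652468271²
eq2: (x + 41.217)² + (y − 9.992)² = 29.9836051456²
eq3: (x + 42.793)² + (y + 27.071)² = 59.8180408215²
eq1−eq2, eq1−eq3 (x²,y² cancel):
  -163.900·x + 92.316·y = 5100.711751
  -167.052·x + 18.190·y = 3186.929058
det = -163.900·18.190 − 92.316·-167.052 = 12440.231432
x = (5100.711751·18.190 − 92.316·3186.929058) / 12440.231432 = -16.191226
y = (-163.900·3186.929058 − 5100.711751·-167.052) / 12440.231432 = 26.506454
|P − Q| = √((-16.191226 − 0.619)² + (26.506454 − -15.554)²) = 45.295314

45.295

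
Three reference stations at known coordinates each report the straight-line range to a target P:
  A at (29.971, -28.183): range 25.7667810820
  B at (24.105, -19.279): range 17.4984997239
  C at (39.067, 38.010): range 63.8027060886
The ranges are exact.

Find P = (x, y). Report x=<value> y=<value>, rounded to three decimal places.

x=6.755 y=-17.006

eq1: (x − 29.971)² + (y + 28.183)² = 25.7667810820²
eq2: (x − 24.105)² + (y + 19.279)² = 17.4984997239²
eq3: (x − 39.067)² + (y − 38.010)² = 63.8027060886²
eq2−eq1, eq2−eq3 (x²,y² cancel):
  11.732·x − 17.808·y = 382.081949
  29.924·x + 114.578·y = -1746.328089
det = 11.732·114.578 − -17.808·29.924 = 1877.115688
x = (382.081949·114.578 − -17.808·-1746.328089) / 1877.115688 = 6.754818
y = (11.732·-1746.328089 − 382.081949·29.924) / 1877.115688 = -17.005527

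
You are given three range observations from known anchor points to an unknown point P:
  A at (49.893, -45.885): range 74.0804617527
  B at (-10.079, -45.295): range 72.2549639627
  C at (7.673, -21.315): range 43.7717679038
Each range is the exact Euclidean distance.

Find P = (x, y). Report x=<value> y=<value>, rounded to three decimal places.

x=18.336 y=21.138

eq1: (x − 49.893)² + (y + 45.885)² = 74.0804617527²
eq2: (x + 10.079)² + (y + 45.295)² = 72.2549639627²
eq3: (x − 7.673)² + (y + 21.315)² = 43.7717679038²
eq2−eq3, eq2−eq1 (x²,y² cancel):
  35.504·x + 47.960·y = 1664.793040
  119.944·x − 1.180·y = 2174.386412
det = 35.504·-1.180 − 47.960·119.944 = -5794.408960
x = (1664.793040·-1.180 − 47.960·2174.386412) / -5794.408960 = 18.336301
y = (35.504·2174.386412 − 1664.793040·119.944) / -5794.408960 = 21.138053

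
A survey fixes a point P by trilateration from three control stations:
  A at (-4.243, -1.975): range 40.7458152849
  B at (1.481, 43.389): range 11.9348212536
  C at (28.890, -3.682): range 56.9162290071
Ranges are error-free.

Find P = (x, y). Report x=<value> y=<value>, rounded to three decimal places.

eq1: (x + 4.243)² + (y + 1.975)² = 40.7458152849²
eq2: (x − 1.481)² + (y − 43.389)² = 11.9348212536²
eq3: (x − 28.890)² + (y + 3.682)² = 56.9162290071²
eq1−eq2, eq1−eq3 (x²,y² cancel):
  11.448·x + 90.728·y = 3380.676513
  66.266·x − 3.414·y = -752.950111
det = 11.448·-3.414 − 90.728·66.266 = -6051.265120
x = (3380.676513·-3.414 − 90.728·-752.950111) / -6051.265120 = -9.381844
y = (11.448·-752.950111 − 3380.676513·66.266) / -6051.265120 = 38.445462

x=-9.382 y=38.445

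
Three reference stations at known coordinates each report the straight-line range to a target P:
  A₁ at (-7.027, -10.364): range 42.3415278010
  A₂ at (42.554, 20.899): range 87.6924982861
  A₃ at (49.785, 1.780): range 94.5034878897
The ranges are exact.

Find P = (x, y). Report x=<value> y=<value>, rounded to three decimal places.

x=-44.399 y=9.538

eq1: (x + 7.027)² + (y + 10.364)² = 42.3415278010²
eq2: (x − 42.554)² + (y − 20.899)² = 87.6924982861²
eq3: (x − 49.785)² + (y − 1.780)² = 94.5034878897²
eq1−eq2, eq1−eq3 (x²,y² cancel):
  99.162·x + 62.526·y = -3806.349387
  113.624·x + 24.288·y = -4813.180847
det = 99.162·24.288 − 62.526·113.624 = -4696.007568
x = (-3806.349387·24.288 − 62.526·-4813.180847) / -4696.007568 = -44.399488
y = (99.162·-4813.180847 − -3806.349387·113.624) / -4696.007568 = 9.538314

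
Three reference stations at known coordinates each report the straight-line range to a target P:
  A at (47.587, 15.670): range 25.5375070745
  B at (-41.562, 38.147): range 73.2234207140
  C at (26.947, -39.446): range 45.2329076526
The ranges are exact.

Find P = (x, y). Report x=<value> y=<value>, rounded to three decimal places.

eq1: (x − 47.587)² + (y − 15.670)² = 25.5375070745²
eq2: (x + 41.562)² + (y − 38.147)² = 73.2234207140²
eq3: (x − 26.947)² + (y + 39.446)² = 45.2329076526²
eq1−eq2, eq1−eq3 (x²,y² cancel):
  -178.298·x + 44.954·y = -4036.983089
  -41.280·x − 110.232·y = -1621.795411
det = -178.298·-110.232 − 44.954·-41.280 = 21509.846256
x = (-4036.983089·-110.232 − 44.954·-1621.795411) / 21509.846256 = 24.077853
y = (-178.298·-1621.795411 − -4036.983089·-41.280) / 21509.846256 = 5.695820

x=24.078 y=5.696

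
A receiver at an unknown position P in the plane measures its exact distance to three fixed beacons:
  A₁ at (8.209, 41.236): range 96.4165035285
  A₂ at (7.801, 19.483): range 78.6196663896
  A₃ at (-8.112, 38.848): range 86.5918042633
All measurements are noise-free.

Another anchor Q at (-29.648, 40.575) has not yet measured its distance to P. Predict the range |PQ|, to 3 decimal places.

81.996

eq1: (x − 8.209)² + (y − 41.236)² = 96.4165035285²
eq2: (x − 7.801)² + (y − 19.483)² = 78.6196663896²
eq3: (x + 8.112)² + (y − 38.848)² = 86.5918042633²
eq2−eq1, eq2−eq3 (x²,y² cancel):
  0.816·x + 43.506·y = -1787.737722
  -31.826·x + 38.730·y = -182.559864
det = 0.816·38.730 − 43.506·-31.826 = 1416.225636
x = (-1787.737722·38.730 − 43.506·-182.559864) / 1416.225636 = -43.281685
y = (0.816·-182.559864 − -1787.737722·-31.826) / 1416.225636 = -40.279958
|P − Q| = √((-43.281685 − -29.648)² + (-40.279958 − 40.575)²) = 81.996352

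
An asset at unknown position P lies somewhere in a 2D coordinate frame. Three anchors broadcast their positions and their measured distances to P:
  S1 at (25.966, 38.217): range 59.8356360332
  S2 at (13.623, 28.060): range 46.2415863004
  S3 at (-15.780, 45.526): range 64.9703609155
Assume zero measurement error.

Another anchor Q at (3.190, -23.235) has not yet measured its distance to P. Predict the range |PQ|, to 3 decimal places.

eq1: (x − 25.966)² + (y − 38.217)² = 59.8356360332²
eq2: (x − 13.623)² + (y − 28.060)² = 46.2415863004²
eq3: (x + 15.780)² + (y − 45.526)² = 64.9703609155²
eq2−eq3, eq2−eq1 (x²,y² cancel):
  -58.806·x + 34.932·y = -734.188147
  24.686·x + 20.314·y = -280.196520
det = -58.806·20.314 − 34.932·24.686 = -2056.916436
x = (-734.188147·20.314 − 34.932·-280.196520) / -2056.916436 = 2.492310
y = (-58.806·-280.196520 − -734.188147·24.686) / -2056.916436 = -16.821979
|P − Q| = √((2.492310 − 3.190)² + (-16.821979 − -23.235)²) = 6.450861

6.451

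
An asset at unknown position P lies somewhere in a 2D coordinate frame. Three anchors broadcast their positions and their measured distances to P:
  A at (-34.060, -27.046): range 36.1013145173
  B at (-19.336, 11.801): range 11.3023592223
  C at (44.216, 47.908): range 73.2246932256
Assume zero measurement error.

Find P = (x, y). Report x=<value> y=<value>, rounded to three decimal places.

x=-13.120 y=2.362

eq1: (x + 34.060)² + (y + 27.046)² = 36.1013145173²
eq2: (x + 19.336)² + (y − 11.801)² = 11.3023592223²
eq3: (x − 44.216)² + (y − 47.908)² = 73.2246932256²
eq1−eq3, eq1−eq2 (x²,y² cancel):
  156.552·x + 149.908·y = -1699.889384
  29.448·x + 77.694·y = -202.863633
det = 156.552·77.694 − 149.908·29.448 = 7748.660304
x = (-1699.889384·77.694 − 149.908·-202.863633) / 7748.660304 = -13.119729
y = (156.552·-202.863633 − -1699.889384·29.448) / 7748.660304 = 2.361651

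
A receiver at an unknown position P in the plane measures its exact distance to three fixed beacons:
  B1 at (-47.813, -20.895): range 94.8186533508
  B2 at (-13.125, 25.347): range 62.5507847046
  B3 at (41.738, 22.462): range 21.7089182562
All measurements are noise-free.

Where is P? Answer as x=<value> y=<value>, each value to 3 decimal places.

eq1: (x + 47.813)² + (y + 20.895)² = 94.8186533508²
eq2: (x + 13.125)² + (y − 25.347)² = 62.5507847046²
eq3: (x − 41.738)² + (y − 22.462)² = 21.7089182562²
eq1−eq2, eq1−eq3 (x²,y² cancel):
  69.376·x + 92.484·y = 3170.028396
  179.102·x + 86.714·y = 8043.217985
det = 69.376·86.714 − 92.484·179.102 = -10548.198904
x = (3170.028396·86.714 − 92.484·8043.217985) / -10548.198904 = 44.460968
y = (69.376·8043.217985 − 3170.028396·179.102) / -10548.198904 = 0.924531

x=44.461 y=0.925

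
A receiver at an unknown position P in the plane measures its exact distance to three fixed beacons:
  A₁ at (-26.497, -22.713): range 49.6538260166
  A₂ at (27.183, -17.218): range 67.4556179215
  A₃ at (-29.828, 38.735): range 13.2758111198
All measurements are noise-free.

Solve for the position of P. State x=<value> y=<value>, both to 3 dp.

x=-23.870 y=26.871

eq1: (x + 26.497)² + (y + 22.713)² = 49.6538260166²
eq2: (x − 27.183)² + (y + 17.218)² = 67.4556179215²
eq3: (x + 29.828)² + (y − 38.735)² = 13.2758111198²
eq2−eq3, eq2−eq1 (x²,y² cancel):
  -114.022·x + 111.906·y = 5728.748024
  -107.360·x − 10.990·y = 2267.354316
det = -114.022·-10.990 − 111.906·-107.360 = 13267.329940
x = (5728.748024·-10.990 − 111.906·2267.354316) / 13267.329940 = -23.869874
y = (-114.022·2267.354316 − 5728.748024·-107.360) / 13267.329940 = 26.871278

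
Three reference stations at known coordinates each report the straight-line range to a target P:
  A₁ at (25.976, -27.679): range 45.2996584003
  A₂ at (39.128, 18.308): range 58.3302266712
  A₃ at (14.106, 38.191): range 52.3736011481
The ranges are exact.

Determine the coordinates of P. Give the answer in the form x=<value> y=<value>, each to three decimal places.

eq1: (x − 25.976)² + (y + 27.679)² = 45.2996584003²
eq2: (x − 39.128)² + (y − 18.308)² = 58.3302266712²
eq3: (x − 14.106)² + (y − 38.191)² = 52.3736011481²
eq1−eq2, eq1−eq3 (x²,y² cancel):
  26.304·x + 91.974·y = -925.052661
  -23.740·x + 131.740·y = -474.282946
det = 26.304·131.740 − 91.974·-23.740 = 5648.751720
x = (-925.052661·131.740 − 91.974·-474.282946) / 5648.751720 = -13.851686
y = (26.304·-474.282946 − -925.052661·-23.740) / 5648.751720 = -6.096265

x=-13.852 y=-6.096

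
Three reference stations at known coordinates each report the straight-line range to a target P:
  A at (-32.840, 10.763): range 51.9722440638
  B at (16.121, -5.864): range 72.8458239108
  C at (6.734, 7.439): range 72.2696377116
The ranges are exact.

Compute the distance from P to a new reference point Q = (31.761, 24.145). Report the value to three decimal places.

102.247

eq1: (x + 32.840)² + (y − 10.763)² = 51.9722440638²
eq2: (x − 16.121)² + (y + 5.864)² = 72.8458239108²
eq3: (x − 6.734)² + (y − 7.439)² = 72.2696377116²
eq1−eq2, eq1−eq3 (x²,y² cancel):
  97.922·x − 33.254·y = -3505.434540
  79.148·x − 6.648·y = -3615.408674
det = 97.922·-6.648 − -33.254·79.148 = 1981.002136
x = (-3505.434540·-6.648 − -33.254·-3615.408674) / 1981.002136 = -48.926081
y = (97.922·-3615.408674 − -3505.434540·79.148) / 1981.002136 = -38.657159
|P − Q| = √((-48.926081 − 31.761)² + (-38.657159 − 24.145)²) = 102.247329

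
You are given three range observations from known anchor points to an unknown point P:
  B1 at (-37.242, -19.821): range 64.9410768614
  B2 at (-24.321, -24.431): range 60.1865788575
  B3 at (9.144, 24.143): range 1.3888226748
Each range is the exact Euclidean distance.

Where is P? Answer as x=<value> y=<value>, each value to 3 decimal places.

x=9.242 y=25.528

eq1: (x + 37.242)² + (y + 19.821)² = 64.9410768614²
eq2: (x + 24.321)² + (y + 24.431)² = 60.1865788575²
eq3: (x − 9.144)² + (y − 24.143)² = 1.3888226748²
eq2−eq1, eq2−eq3 (x²,y² cancel):
  -25.842·x + 9.220·y = -3.465386
  66.930·x + 97.148·y = 3098.607829
det = -25.842·97.148 − 9.220·66.930 = -3127.593216
x = (-3.465386·97.148 − 9.220·3098.607829) / -3127.593216 = 9.242193
y = (-25.842·3098.607829 − -3.465386·66.930) / -3127.593216 = 25.528347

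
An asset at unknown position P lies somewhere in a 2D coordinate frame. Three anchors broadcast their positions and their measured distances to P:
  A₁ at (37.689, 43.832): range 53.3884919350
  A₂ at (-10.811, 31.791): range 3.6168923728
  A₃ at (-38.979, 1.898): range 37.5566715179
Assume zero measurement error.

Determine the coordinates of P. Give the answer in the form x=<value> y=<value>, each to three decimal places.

x=-13.817 y=29.779

eq1: (x − 37.689)² + (y − 43.832)² = 53.3884919350²
eq2: (x + 10.811)² + (y − 31.791)² = 3.6168923728²
eq3: (x + 38.979)² + (y − 1.898)² = 37.5566715179²
eq3−eq2, eq3−eq1 (x²,y² cancel):
  56.336·x + 59.786·y = 1002.002222
  153.336·x + 83.868·y = 378.912604
det = 56.336·83.868 − 59.786·153.336 = -4442.558448
x = (1002.002222·83.868 − 59.786·378.912604) / -4442.558448 = -13.816870
y = (56.336·378.912604 − 1002.002222·153.336) / -4442.558448 = 29.779370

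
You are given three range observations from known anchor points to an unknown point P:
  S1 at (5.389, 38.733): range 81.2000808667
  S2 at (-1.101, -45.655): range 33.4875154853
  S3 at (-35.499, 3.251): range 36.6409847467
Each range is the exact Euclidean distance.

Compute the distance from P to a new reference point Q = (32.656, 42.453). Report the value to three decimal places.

eq1: (x − 5.389)² + (y − 38.733)² = 81.2000808667²
eq2: (x + 1.101)² + (y + 45.655)² = 33.4875154853²
eq3: (x + 35.499)² + (y − 3.251)² = 36.6409847467²
eq1−eq3, eq1−eq2 (x²,y² cancel):
  -81.776·x − 70.964·y = 4992.352762
  -12.980·x − 168.776·y = 6028.344055
det = -81.776·-168.776 − -70.964·-12.980 = 12880.713456
x = (4992.352762·-168.776 − -70.964·6028.344055) / 12880.713456 = -32.202713
y = (-81.776·6028.344055 − 4992.352762·-12.980) / 12880.713456 = -33.241414
|P − Q| = √((-32.202713 − 32.656)² + (-33.241414 − 42.453)²) = 99.680976

99.681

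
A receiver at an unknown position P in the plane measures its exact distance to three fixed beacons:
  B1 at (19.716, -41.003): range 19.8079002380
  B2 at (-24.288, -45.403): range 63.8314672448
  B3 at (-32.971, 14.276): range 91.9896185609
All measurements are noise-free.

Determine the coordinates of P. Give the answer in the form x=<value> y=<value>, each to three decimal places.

x=39.473 y=-42.415

eq1: (x − 19.716)² + (y + 41.003)² = 19.8079002380²
eq2: (x + 24.288)² + (y + 45.403)² = 63.8314672448²
eq3: (x + 32.971)² + (y − 14.276)² = 91.9896185609²
eq1−eq3, eq1−eq2 (x²,y² cancel):
  -105.374·x + 110.558·y = -8848.812659
  -88.008·x − 8.800·y = -3100.730611
det = -105.374·-8.800 − 110.558·-88.008 = 10657.279664
x = (-8848.812659·-8.800 − 110.558·-3100.730611) / 10657.279664 = 39.473500
y = (-105.374·-3100.730611 − -8848.812659·-88.008) / 10657.279664 = -42.415131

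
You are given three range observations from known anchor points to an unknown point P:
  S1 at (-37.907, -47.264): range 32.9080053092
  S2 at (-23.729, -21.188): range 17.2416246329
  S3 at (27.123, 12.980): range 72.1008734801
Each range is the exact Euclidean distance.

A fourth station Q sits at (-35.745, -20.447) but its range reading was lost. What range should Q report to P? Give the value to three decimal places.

eq1: (x + 37.907)² + (y + 47.264)² = 32.9080053092²
eq2: (x + 23.729)² + (y + 21.188)² = 17.2416246329²
eq3: (x − 27.123)² + (y − 12.980)² = 72.1008734801²
eq2−eq3, eq2−eq1 (x²,y² cancel):
  101.704·x + 68.336·y = -5009.121593
  -28.356·x − 52.152·y = 1873.166367
det = 101.704·-52.152 − 68.336·-28.356 = -3366.331392
x = (-5009.121593·-52.152 − 68.336·1873.166367) / -3366.331392 = -39.577509
y = (101.704·1873.166367 − -5009.121593·-28.356) / -3366.331392 = -14.398422
|P − Q| = √((-39.577509 − -35.745)² + (-14.398422 − -20.447)²) = 7.160546

7.161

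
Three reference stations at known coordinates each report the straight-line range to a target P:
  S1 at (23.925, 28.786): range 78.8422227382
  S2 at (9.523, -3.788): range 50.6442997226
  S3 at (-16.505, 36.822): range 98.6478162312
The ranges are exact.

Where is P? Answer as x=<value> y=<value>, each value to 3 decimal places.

x=30.774 y=-49.758

eq1: (x − 23.925)² + (y − 28.786)² = 78.8422227382²
eq2: (x − 9.523)² + (y + 3.788)² = 50.6442997226²
eq3: (x + 16.505)² + (y − 36.822)² = 98.6478162312²
eq1−eq2, eq1−eq3 (x²,y² cancel):
  -28.804·x − 65.148·y = 2355.248044
  -80.860·x + 16.072·y = -3288.060273
det = -28.804·16.072 − -65.148·-80.860 = -5730.805168
x = (2355.248044·16.072 − -65.148·-3288.060273) / -5730.805168 = 30.773512
y = (-28.804·-3288.060273 − 2355.248044·-80.860) / -5730.805168 = -49.758217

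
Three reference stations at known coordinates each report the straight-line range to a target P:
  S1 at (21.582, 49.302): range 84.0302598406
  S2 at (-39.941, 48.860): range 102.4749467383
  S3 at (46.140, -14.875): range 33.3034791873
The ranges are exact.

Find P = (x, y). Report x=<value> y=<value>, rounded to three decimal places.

x=19.380 y=-34.699

eq1: (x − 21.582)² + (y − 49.302)² = 84.0302598406²
eq2: (x + 39.941)² + (y − 48.860)² = 102.4749467383²
eq3: (x − 46.140)² + (y + 14.875)² = 33.3034791873²
eq3−eq2, eq3−eq1 (x²,y² cancel):
  -172.162·x + 127.470·y = -7759.575127
  -49.116·x + 128.354·y = -5405.658140
det = -172.162·128.354 − 127.470·-49.116 = -15836.864828
x = (-7759.575127·128.354 − 127.470·-5405.658140) / -15836.864828 = 19.379673
y = (-172.162·-5405.658140 − -7759.575127·-49.116) / -15836.864828 = -34.699395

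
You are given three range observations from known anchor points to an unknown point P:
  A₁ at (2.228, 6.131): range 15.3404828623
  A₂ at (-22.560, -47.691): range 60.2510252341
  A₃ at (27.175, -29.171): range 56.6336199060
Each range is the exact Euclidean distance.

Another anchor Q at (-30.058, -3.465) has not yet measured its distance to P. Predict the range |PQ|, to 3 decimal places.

23.477

eq1: (x − 2.228)² + (y − 6.131)² = 15.3404828623²
eq2: (x + 22.560)² + (y + 47.691)² = 60.2510252341²
eq3: (x − 27.175)² + (y + 29.171)² = 56.6336199060²
eq3−eq2, eq3−eq1 (x²,y² cancel):
  -99.470·x − 37.040·y = 771.138077
  -49.894·x + 70.604·y = 1425.161768
det = -99.470·70.604 − -37.040·-49.894 = -8871.053640
x = (771.138077·70.604 − -37.040·1425.161768) / -8871.053640 = -12.088014
y = (-99.470·1425.161768 − 771.138077·-49.894) / -8871.053640 = 11.643000
|P − Q| = √((-12.088014 − -30.058)² + (11.643000 − -3.465)²) = 23.477054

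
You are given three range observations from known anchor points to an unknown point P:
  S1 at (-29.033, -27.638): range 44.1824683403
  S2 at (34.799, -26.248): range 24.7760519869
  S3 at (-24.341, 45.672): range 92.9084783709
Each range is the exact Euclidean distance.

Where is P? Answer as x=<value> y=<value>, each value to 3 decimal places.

x=13.631 y=-39.123

eq1: (x + 29.033)² + (y + 27.638)² = 44.1824683403²
eq2: (x − 34.799)² + (y + 26.248)² = 24.7760519869²
eq3: (x + 24.341)² + (y − 45.672)² = 92.9084783709²
eq1−eq2, eq1−eq3 (x²,y² cancel):
  127.664·x + 2.780·y = 1631.391529
  9.384·x + 146.620·y = -5608.253113
det = 127.664·146.620 − 2.780·9.384 = 18692.008160
x = (1631.391529·146.620 − 2.780·-5608.253113) / 18692.008160 = 13.630722
y = (127.664·-5608.253113 − 1631.391529·9.384) / 18692.008160 = -39.122656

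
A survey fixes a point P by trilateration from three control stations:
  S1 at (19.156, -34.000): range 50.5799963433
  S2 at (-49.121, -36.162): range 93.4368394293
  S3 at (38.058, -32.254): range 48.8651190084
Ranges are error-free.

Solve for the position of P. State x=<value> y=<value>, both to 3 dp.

x=28.609 y=15.689

eq1: (x − 19.156)² + (y + 34.000)² = 50.5799963433²
eq2: (x + 49.121)² + (y + 36.162)² = 93.4368394293²
eq3: (x − 38.058)² + (y + 32.254)² = 48.8651190084²
eq1−eq2, eq1−eq3 (x²,y² cancel):
  -136.554·x − 4.324·y = -3974.496383
  37.804·x + 3.492·y = 1136.315718
det = -136.554·3.492 − -4.324·37.804 = -313.382072
x = (-3974.496383·3.492 − -4.324·1136.315718) / -313.382072 = 28.608887
y = (-136.554·1136.315718 − -3974.496383·37.804) / -313.382072 = 15.688821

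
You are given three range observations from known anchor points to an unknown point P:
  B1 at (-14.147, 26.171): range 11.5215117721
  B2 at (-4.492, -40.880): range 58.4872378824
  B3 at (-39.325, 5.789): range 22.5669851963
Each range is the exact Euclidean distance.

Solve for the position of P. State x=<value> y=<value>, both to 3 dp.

x=-19.080 y=15.759

eq1: (x + 14.147)² + (y − 26.171)² = 11.5215117721²
eq2: (x + 4.492)² + (y + 40.880)² = 58.4872378824²
eq3: (x + 39.325)² + (y − 5.789)² = 22.5669851963²
eq1−eq2, eq1−eq3 (x²,y² cancel):
  19.310·x − 134.102·y = -2481.718148
  -50.356·x − 40.764·y = 318.385709
det = 19.310·-40.764 − -134.102·-50.356 = -7539.993152
x = (-2481.718148·-40.764 − -134.102·318.385709) / -7539.993152 = -19.079715
y = (19.310·318.385709 − -2481.718148·-50.356) / -7539.993152 = 15.758817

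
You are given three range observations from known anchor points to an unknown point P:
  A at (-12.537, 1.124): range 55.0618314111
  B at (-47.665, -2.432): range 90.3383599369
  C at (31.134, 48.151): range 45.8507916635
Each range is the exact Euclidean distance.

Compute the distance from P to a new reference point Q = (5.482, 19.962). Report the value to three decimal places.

eq1: (x + 12.537)² + (y − 1.124)² = 55.0618314111²
eq2: (x + 47.665)² + (y + 2.432)² = 90.3383599369²
eq3: (x − 31.134)² + (y − 48.151)² = 45.8507916635²
eq2−eq3, eq2−eq1 (x²,y² cancel):
  157.598·x + 101.166·y = 7068.702088
  70.256·x + 7.112·y = 3009.786894
det = 157.598·7.112 − 101.166·70.256 = -5986.681520
x = (7068.702088·7.112 − 101.166·3009.786894) / -5986.681520 = 42.463507
y = (157.598·3009.786894 − 7068.702088·70.256) / -5986.681520 = 3.721985
|P − Q| = √((42.463507 − 5.482)² + (3.721985 − 19.962)²) = 40.390221

40.390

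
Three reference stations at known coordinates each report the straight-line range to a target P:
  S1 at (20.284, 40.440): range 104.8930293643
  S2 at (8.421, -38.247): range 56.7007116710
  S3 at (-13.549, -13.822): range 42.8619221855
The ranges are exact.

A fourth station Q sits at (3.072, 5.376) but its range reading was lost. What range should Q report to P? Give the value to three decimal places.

eq1: (x − 20.284)² + (y − 40.440)² = 104.8930293643²
eq2: (x − 8.421)² + (y + 38.247)² = 56.7007116710²
eq3: (x + 13.549)² + (y + 13.822)² = 42.8619221855²
eq2−eq1, eq2−eq3 (x²,y² cancel):
  23.726·x + 157.374·y = -7274.488899
  -43.940·x + 48.850·y = 218.703166
det = 23.726·48.850 − 157.374·-43.940 = 8074.028660
x = (-7274.488899·48.850 − 157.374·218.703166) / 8074.028660 = -48.275401
y = (23.726·218.703166 − -7274.488899·-43.940) / 8074.028660 = -38.946120
|P − Q| = √((-48.275401 − 3.072)² + (-38.946120 − 5.376)²) = 67.830716

67.831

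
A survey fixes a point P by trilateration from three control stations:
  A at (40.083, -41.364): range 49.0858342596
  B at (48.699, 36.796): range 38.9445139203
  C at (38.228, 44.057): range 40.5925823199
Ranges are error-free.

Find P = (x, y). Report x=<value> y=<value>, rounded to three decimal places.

eq1: (x − 40.083)² + (y + 41.364)² = 49.0858342596²
eq2: (x − 48.699)² + (y − 36.796)² = 38.9445139203²
eq3: (x − 38.228)² + (y − 44.057)² = 40.5925823199²
eq2−eq1, eq2−eq3 (x²,y² cancel):
  -17.232·x − 156.320·y = -1300.654792
  -20.942·x + 14.522·y = -454.221559
det = -17.232·14.522 − -156.320·-20.942 = -3523.896544
x = (-1300.654792·14.522 − -156.320·-454.221559) / -3523.896544 = 25.509268
y = (-17.232·-454.221559 − -1300.654792·-20.942) / -3523.896544 = 5.508438

x=25.509 y=5.508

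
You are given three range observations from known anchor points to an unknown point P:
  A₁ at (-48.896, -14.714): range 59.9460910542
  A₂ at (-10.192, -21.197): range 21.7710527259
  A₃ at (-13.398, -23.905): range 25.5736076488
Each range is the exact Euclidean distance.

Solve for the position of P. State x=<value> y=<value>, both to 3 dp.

eq1: (x + 48.896)² + (y + 14.714)² = 59.9460910542²
eq2: (x + 10.192)² + (y + 21.197)² = 21.7710527259²
eq3: (x + 13.398)² + (y + 23.905)² = 25.5736076488²
eq1−eq3, eq1−eq2 (x²,y² cancel):
  70.996·x − 18.382·y = 1083.159242
  77.408·x − 12.966·y = 1065.424157
det = 70.996·-12.966 − -18.382·77.408 = 502.379720
x = (1083.159242·-12.966 − -18.382·1065.424157) / 502.379720 = 11.028280
y = (70.996·1065.424157 − 1083.159242·77.408) / 502.379720 = -16.330948

x=11.028 y=-16.331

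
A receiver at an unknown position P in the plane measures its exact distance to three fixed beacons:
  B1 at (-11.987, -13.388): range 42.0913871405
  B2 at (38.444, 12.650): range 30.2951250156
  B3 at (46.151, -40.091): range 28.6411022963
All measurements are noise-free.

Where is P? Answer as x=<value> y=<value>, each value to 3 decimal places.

eq1: (x + 11.987)² + (y + 13.388)² = 42.0913871405²
eq2: (x − 38.444)² + (y − 12.650)² = 30.2951250156²
eq3: (x − 46.151)² + (y + 40.091)² = 28.6411022963²
eq1−eq2, eq1−eq3 (x²,y² cancel):
  100.862·x + 52.076·y = 2168.927195
  116.276·x − 53.406·y = 4365.648500
det = 100.862·-53.406 − 52.076·116.276 = -11441.824948
x = (2168.927195·-53.406 − 52.076·4365.648500) / -11441.824948 = 29.993400
y = (100.862·4365.648500 − 2168.927195·116.276) / -11441.824948 = -16.442645

x=29.993 y=-16.443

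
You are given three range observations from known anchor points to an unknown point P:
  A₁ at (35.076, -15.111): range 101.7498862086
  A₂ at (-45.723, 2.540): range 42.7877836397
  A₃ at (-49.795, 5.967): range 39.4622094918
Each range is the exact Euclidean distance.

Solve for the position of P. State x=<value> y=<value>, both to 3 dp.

eq1: (x − 35.076)² + (y + 15.111)² = 101.7498862086²
eq2: (x + 45.723)² + (y − 2.540)² = 42.7877836397²
eq3: (x + 49.795)² + (y − 5.967)² = 39.4622094918²
eq1−eq2, eq1−eq3 (x²,y² cancel):
  -161.598·x + 35.302·y = 9160.621147
  -169.742·x + 42.156·y = 9852.252382
det = -161.598·42.156 − 35.302·-169.742 = -820.093204
x = (9160.621147·42.156 − 35.302·9852.252382) / -820.093204 = -46.788501
y = (-161.598·9852.252382 − 9160.621147·-169.742) / -820.093204 = 45.314515

x=-46.789 y=45.315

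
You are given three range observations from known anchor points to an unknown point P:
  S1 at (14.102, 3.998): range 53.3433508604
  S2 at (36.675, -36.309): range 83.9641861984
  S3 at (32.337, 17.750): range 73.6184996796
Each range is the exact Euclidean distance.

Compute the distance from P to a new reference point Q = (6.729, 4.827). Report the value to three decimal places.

eq1: (x − 14.102)² + (y − 3.998)² = 53.3433508604²
eq2: (x − 36.675)² + (y + 36.309)² = 83.9641861984²
eq3: (x − 32.337)² + (y − 17.750)² = 73.6184996796²
eq3−eq2, eq3−eq1 (x²,y² cancel):
  8.676·x − 108.118·y = -327.646032
  -36.470·x − 27.504·y = 1428.276753
det = 8.676·-27.504 − -108.118·-36.470 = -4181.688164
x = (-327.646032·-27.504 − -108.118·1428.276753) / -4181.688164 = -39.083259
y = (8.676·1428.276753 − -327.646032·-36.470) / -4181.688164 = -0.105813
|P − Q| = √((-39.083259 − 6.729)² + (-0.105813 − 4.827)²) = 46.077063

46.077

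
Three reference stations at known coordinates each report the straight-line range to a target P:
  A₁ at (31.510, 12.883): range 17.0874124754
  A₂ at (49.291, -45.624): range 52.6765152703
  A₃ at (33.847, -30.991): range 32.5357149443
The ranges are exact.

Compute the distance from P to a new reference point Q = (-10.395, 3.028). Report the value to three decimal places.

eq1: (x − 31.510)² + (y − 12.883)² = 17.0874124754²
eq2: (x − 49.291)² + (y + 45.624)² = 52.6765152703²
eq3: (x − 33.847)² + (y + 30.991)² = 32.5357149443²
eq1−eq2, eq1−eq3 (x²,y² cancel):
  35.562·x − 117.014·y = 869.464672
  4.674·x − 87.748·y = 180.616619
det = 35.562·-87.748 − -117.014·4.674 = -2573.570940
x = (869.464672·-87.748 − -117.014·180.616619) / -2573.570940 = 21.432909
y = (35.562·180.616619 − 869.464672·4.674) / -2573.570940 = -0.916707
|P − Q| = √((21.432909 − -10.395)² + (-0.916707 − 3.028)²) = 32.071429

32.071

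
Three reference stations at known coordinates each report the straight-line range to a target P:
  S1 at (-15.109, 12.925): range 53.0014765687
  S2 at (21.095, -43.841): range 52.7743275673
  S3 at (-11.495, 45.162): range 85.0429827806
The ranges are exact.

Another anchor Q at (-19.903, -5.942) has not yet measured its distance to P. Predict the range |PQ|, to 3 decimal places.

33.593

eq1: (x + 15.109)² + (y − 12.925)² = 53.0014765687²
eq2: (x − 21.095)² + (y + 43.841)² = 52.7743275673²
eq3: (x + 11.495)² + (y − 45.162)² = 85.0429827806²
eq2−eq3, eq2−eq1 (x²,y² cancel):
  -65.180·x + 178.006·y = -4642.470307
  -72.408·x + 113.532·y = -1995.721668
det = -65.180·113.532 − 178.006·-72.408 = 5489.042688
x = (-4642.470307·113.532 − 178.006·-1995.721668) / 5489.042688 = -31.302090
y = (-65.180·-1995.721668 − -4642.470307·-72.408) / 5489.042688 = -37.542221
|P − Q| = √((-31.302090 − -19.903)² + (-37.542221 − -5.942)²) = 33.593350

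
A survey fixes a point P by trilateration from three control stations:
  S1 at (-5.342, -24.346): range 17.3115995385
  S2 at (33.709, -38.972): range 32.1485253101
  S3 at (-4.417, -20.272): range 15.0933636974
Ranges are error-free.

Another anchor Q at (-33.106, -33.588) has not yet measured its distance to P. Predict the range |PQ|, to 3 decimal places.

46.494

eq1: (x + 5.342)² + (y + 24.346)² = 17.3115995385²
eq2: (x − 33.709)² + (y + 38.972)² = 32.1485253101²
eq3: (x + 4.417)² + (y + 20.272)² = 15.0933636974²
eq3−eq2, eq3−eq1 (x²,y² cancel):
  76.252·x − 37.400·y = 1418.931540
  -1.850·x − 8.148·y = 118.918956
det = 76.252·-8.148 − -37.400·-1.850 = -690.491296
x = (1418.931540·-8.148 − -37.400·118.918956) / -690.491296 = 10.302643
y = (76.252·118.918956 − 1418.931540·-1.850) / -690.491296 = -16.934075
|P − Q| = √((10.302643 − -33.106)² + (-16.934075 − -33.588)²) = 46.493693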